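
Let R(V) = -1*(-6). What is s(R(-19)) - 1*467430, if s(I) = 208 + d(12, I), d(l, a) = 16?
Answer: -467206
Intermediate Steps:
R(V) = 6
s(I) = 224 (s(I) = 208 + 16 = 224)
s(R(-19)) - 1*467430 = 224 - 1*467430 = 224 - 467430 = -467206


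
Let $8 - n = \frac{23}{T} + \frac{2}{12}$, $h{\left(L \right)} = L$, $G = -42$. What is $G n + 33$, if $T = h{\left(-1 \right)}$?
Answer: $-1262$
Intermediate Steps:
$T = -1$
$n = \frac{185}{6}$ ($n = 8 - \left(\frac{23}{-1} + \frac{2}{12}\right) = 8 - \left(23 \left(-1\right) + 2 \cdot \frac{1}{12}\right) = 8 - \left(-23 + \frac{1}{6}\right) = 8 - - \frac{137}{6} = 8 + \frac{137}{6} = \frac{185}{6} \approx 30.833$)
$G n + 33 = \left(-42\right) \frac{185}{6} + 33 = -1295 + 33 = -1262$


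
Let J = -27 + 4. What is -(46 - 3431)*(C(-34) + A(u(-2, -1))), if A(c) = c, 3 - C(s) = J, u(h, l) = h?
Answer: 81240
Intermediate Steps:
J = -23
C(s) = 26 (C(s) = 3 - 1*(-23) = 3 + 23 = 26)
-(46 - 3431)*(C(-34) + A(u(-2, -1))) = -(46 - 3431)*(26 - 2) = -(-3385)*24 = -1*(-81240) = 81240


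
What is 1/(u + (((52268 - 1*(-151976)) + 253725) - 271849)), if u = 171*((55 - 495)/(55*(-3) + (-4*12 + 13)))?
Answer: 5/932481 ≈ 5.3620e-6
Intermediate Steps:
u = 1881/5 (u = 171*(-440/(-165 + (-48 + 13))) = 171*(-440/(-165 - 35)) = 171*(-440/(-200)) = 171*(-440*(-1/200)) = 171*(11/5) = 1881/5 ≈ 376.20)
1/(u + (((52268 - 1*(-151976)) + 253725) - 271849)) = 1/(1881/5 + (((52268 - 1*(-151976)) + 253725) - 271849)) = 1/(1881/5 + (((52268 + 151976) + 253725) - 271849)) = 1/(1881/5 + ((204244 + 253725) - 271849)) = 1/(1881/5 + (457969 - 271849)) = 1/(1881/5 + 186120) = 1/(932481/5) = 5/932481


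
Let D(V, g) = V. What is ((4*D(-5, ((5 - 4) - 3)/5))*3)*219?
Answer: -13140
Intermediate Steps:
((4*D(-5, ((5 - 4) - 3)/5))*3)*219 = ((4*(-5))*3)*219 = -20*3*219 = -60*219 = -13140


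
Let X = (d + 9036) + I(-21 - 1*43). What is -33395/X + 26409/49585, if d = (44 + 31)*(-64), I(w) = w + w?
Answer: -1547402903/203695180 ≈ -7.5967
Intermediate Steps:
I(w) = 2*w
d = -4800 (d = 75*(-64) = -4800)
X = 4108 (X = (-4800 + 9036) + 2*(-21 - 1*43) = 4236 + 2*(-21 - 43) = 4236 + 2*(-64) = 4236 - 128 = 4108)
-33395/X + 26409/49585 = -33395/4108 + 26409/49585 = -1547402903/203695180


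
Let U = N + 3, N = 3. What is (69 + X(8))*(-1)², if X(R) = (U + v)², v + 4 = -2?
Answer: 69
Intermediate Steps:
v = -6 (v = -4 - 2 = -6)
U = 6 (U = 3 + 3 = 6)
X(R) = 0 (X(R) = (6 - 6)² = 0² = 0)
(69 + X(8))*(-1)² = (69 + 0)*(-1)² = 69*1 = 69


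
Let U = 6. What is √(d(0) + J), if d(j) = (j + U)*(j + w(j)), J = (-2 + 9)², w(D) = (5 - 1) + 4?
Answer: √97 ≈ 9.8489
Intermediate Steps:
w(D) = 8 (w(D) = 4 + 4 = 8)
J = 49 (J = 7² = 49)
d(j) = (6 + j)*(8 + j) (d(j) = (j + 6)*(j + 8) = (6 + j)*(8 + j))
√(d(0) + J) = √((48 + 0² + 14*0) + 49) = √((48 + 0 + 0) + 49) = √(48 + 49) = √97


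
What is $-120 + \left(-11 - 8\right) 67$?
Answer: $-1393$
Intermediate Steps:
$-120 + \left(-11 - 8\right) 67 = -120 - 1273 = -1393$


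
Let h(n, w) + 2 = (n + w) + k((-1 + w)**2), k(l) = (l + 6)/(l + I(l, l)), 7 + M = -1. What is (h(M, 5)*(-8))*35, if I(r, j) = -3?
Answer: 12040/13 ≈ 926.15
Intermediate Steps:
M = -8 (M = -7 - 1 = -8)
k(l) = (6 + l)/(-3 + l) (k(l) = (l + 6)/(l - 3) = (6 + l)/(-3 + l))
h(n, w) = -2 + n + w + (6 + (-1 + w)**2)/(-3 + (-1 + w)**2) (h(n, w) = -2 + ((n + w) + (6 + (-1 + w)**2)/(-3 + (-1 + w)**2)) = -2 + (n + w + (6 + (-1 + w)**2)/(-3 + (-1 + w)**2)) = -2 + n + w + (6 + (-1 + w)**2)/(-3 + (-1 + w)**2))
(h(M, 5)*(-8))*35 = (((6 + (-1 + 5)**2 + (-3 + (-1 + 5)**2)*(-2 - 8 + 5))/(-3 + (-1 + 5)**2))*(-8))*35 = (((6 + 4**2 + (-3 + 4**2)*(-5))/(-3 + 4**2))*(-8))*35 = (((6 + 16 + (-3 + 16)*(-5))/(-3 + 16))*(-8))*35 = (((6 + 16 + 13*(-5))/13)*(-8))*35 = (((6 + 16 - 65)/13)*(-8))*35 = (((1/13)*(-43))*(-8))*35 = -43/13*(-8)*35 = (344/13)*35 = 12040/13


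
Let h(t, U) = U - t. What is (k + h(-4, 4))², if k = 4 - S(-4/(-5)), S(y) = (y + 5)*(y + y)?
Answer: 4624/625 ≈ 7.3984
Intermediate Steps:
S(y) = 2*y*(5 + y) (S(y) = (5 + y)*(2*y) = 2*y*(5 + y))
k = -132/25 (k = 4 - 2*(-4/(-5))*(5 - 4/(-5)) = 4 - 2*(-4*(-⅕))*(5 - 4*(-⅕)) = 4 - 2*4*(5 + ⅘)/5 = 4 - 2*4*29/(5*5) = 4 - 1*232/25 = 4 - 232/25 = -132/25 ≈ -5.2800)
(k + h(-4, 4))² = (-132/25 + (4 - 1*(-4)))² = (-132/25 + (4 + 4))² = (-132/25 + 8)² = (68/25)² = 4624/625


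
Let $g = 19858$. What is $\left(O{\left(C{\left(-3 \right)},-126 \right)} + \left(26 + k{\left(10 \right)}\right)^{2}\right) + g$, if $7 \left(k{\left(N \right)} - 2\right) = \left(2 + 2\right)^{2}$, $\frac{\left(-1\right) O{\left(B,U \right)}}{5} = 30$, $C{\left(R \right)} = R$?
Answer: $\frac{1010636}{49} \approx 20625.0$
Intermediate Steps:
$O{\left(B,U \right)} = -150$ ($O{\left(B,U \right)} = \left(-5\right) 30 = -150$)
$k{\left(N \right)} = \frac{30}{7}$ ($k{\left(N \right)} = 2 + \frac{\left(2 + 2\right)^{2}}{7} = 2 + \frac{4^{2}}{7} = 2 + \frac{1}{7} \cdot 16 = 2 + \frac{16}{7} = \frac{30}{7}$)
$\left(O{\left(C{\left(-3 \right)},-126 \right)} + \left(26 + k{\left(10 \right)}\right)^{2}\right) + g = \left(-150 + \left(26 + \frac{30}{7}\right)^{2}\right) + 19858 = \left(-150 + \left(\frac{212}{7}\right)^{2}\right) + 19858 = \left(-150 + \frac{44944}{49}\right) + 19858 = \frac{37594}{49} + 19858 = \frac{1010636}{49}$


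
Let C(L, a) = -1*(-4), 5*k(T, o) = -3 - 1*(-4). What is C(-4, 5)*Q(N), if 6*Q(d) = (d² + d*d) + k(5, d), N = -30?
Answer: 18002/15 ≈ 1200.1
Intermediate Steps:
k(T, o) = ⅕ (k(T, o) = (-3 - 1*(-4))/5 = (-3 + 4)/5 = (⅕)*1 = ⅕)
C(L, a) = 4
Q(d) = 1/30 + d²/3 (Q(d) = ((d² + d*d) + ⅕)/6 = ((d² + d²) + ⅕)/6 = (2*d² + ⅕)/6 = (⅕ + 2*d²)/6 = 1/30 + d²/3)
C(-4, 5)*Q(N) = 4*(1/30 + (⅓)*(-30)²) = 4*(1/30 + (⅓)*900) = 4*(1/30 + 300) = 4*(9001/30) = 18002/15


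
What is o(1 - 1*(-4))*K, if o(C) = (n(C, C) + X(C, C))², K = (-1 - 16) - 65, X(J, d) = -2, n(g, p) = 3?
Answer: -82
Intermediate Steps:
K = -82 (K = -17 - 65 = -82)
o(C) = 1 (o(C) = (3 - 2)² = 1² = 1)
o(1 - 1*(-4))*K = 1*(-82) = -82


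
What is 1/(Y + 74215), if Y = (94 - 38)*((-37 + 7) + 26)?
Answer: 1/73991 ≈ 1.3515e-5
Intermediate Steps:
Y = -224 (Y = 56*(-30 + 26) = 56*(-4) = -224)
1/(Y + 74215) = 1/(-224 + 74215) = 1/73991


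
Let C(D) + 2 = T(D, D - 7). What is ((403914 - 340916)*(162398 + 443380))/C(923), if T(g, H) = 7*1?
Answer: 38162802444/5 ≈ 7.6326e+9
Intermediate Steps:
T(g, H) = 7
C(D) = 5 (C(D) = -2 + 7 = 5)
((403914 - 340916)*(162398 + 443380))/C(923) = ((403914 - 340916)*(162398 + 443380))/5 = (62998*605778)*(⅕) = 38162802444*(⅕) = 38162802444/5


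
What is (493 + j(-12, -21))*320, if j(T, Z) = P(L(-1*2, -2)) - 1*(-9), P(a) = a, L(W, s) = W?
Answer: 160000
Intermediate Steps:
j(T, Z) = 7 (j(T, Z) = -1*2 - 1*(-9) = -2 + 9 = 7)
(493 + j(-12, -21))*320 = (493 + 7)*320 = 500*320 = 160000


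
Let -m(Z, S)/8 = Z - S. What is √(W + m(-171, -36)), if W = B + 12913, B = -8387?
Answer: √5606 ≈ 74.873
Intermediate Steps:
m(Z, S) = -8*Z + 8*S (m(Z, S) = -8*(Z - S) = -8*Z + 8*S)
W = 4526 (W = -8387 + 12913 = 4526)
√(W + m(-171, -36)) = √(4526 + (-8*(-171) + 8*(-36))) = √(4526 + (1368 - 288)) = √(4526 + 1080) = √5606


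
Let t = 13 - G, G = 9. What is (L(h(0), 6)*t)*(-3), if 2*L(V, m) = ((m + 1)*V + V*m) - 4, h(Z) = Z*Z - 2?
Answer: 180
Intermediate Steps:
h(Z) = -2 + Z² (h(Z) = Z² - 2 = -2 + Z²)
L(V, m) = -2 + V*m/2 + V*(1 + m)/2 (L(V, m) = (((m + 1)*V + V*m) - 4)/2 = (((1 + m)*V + V*m) - 4)/2 = ((V*(1 + m) + V*m) - 4)/2 = ((V*m + V*(1 + m)) - 4)/2 = (-4 + V*m + V*(1 + m))/2 = -2 + V*m/2 + V*(1 + m)/2)
t = 4 (t = 13 - 1*9 = 13 - 9 = 4)
(L(h(0), 6)*t)*(-3) = ((-2 + (-2 + 0²)/2 + (-2 + 0²)*6)*4)*(-3) = ((-2 + (-2 + 0)/2 + (-2 + 0)*6)*4)*(-3) = ((-2 + (½)*(-2) - 2*6)*4)*(-3) = ((-2 - 1 - 12)*4)*(-3) = -15*4*(-3) = -60*(-3) = 180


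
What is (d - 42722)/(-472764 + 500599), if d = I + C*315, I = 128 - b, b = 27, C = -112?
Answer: -77901/27835 ≈ -2.7987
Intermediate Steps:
I = 101 (I = 128 - 1*27 = 128 - 27 = 101)
d = -35179 (d = 101 - 112*315 = 101 - 35280 = -35179)
(d - 42722)/(-472764 + 500599) = (-35179 - 42722)/(-472764 + 500599) = -77901/27835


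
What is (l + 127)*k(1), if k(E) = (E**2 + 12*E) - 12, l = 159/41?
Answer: 5366/41 ≈ 130.88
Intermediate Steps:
l = 159/41 (l = 159*(1/41) = 159/41 ≈ 3.8780)
k(E) = -12 + E**2 + 12*E
(l + 127)*k(1) = (159/41 + 127)*(-12 + 1**2 + 12*1) = 5366*(-12 + 1 + 12)/41 = (5366/41)*1 = 5366/41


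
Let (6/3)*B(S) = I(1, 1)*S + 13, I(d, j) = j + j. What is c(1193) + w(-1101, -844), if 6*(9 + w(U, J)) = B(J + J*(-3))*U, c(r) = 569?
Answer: -1241523/4 ≈ -3.1038e+5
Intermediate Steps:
I(d, j) = 2*j
B(S) = 13/2 + S (B(S) = ((2*1)*S + 13)/2 = (2*S + 13)/2 = (13 + 2*S)/2 = 13/2 + S)
w(U, J) = -9 + U*(13/2 - 2*J)/6 (w(U, J) = -9 + ((13/2 + (J + J*(-3)))*U)/6 = -9 + ((13/2 + (J - 3*J))*U)/6 = -9 + ((13/2 - 2*J)*U)/6 = -9 + (U*(13/2 - 2*J))/6 = -9 + U*(13/2 - 2*J)/6)
c(1193) + w(-1101, -844) = 569 + (-9 - 1/12*(-1101)*(-13 + 4*(-844))) = 569 + (-9 - 1/12*(-1101)*(-13 - 3376)) = 569 + (-9 - 1/12*(-1101)*(-3389)) = 569 + (-9 - 1243763/4) = 569 - 1243799/4 = -1241523/4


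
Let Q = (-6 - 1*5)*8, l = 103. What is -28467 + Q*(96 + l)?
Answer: -45979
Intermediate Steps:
Q = -88 (Q = (-6 - 5)*8 = -11*8 = -88)
-28467 + Q*(96 + l) = -28467 - 88*(96 + 103) = -28467 - 88*199 = -28467 - 17512 = -45979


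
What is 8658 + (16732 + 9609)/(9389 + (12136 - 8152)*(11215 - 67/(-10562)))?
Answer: 2043355274390335/236007754133 ≈ 8658.0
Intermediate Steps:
8658 + (16732 + 9609)/(9389 + (12136 - 8152)*(11215 - 67/(-10562))) = 8658 + 26341/(9389 + 3984*(11215 - 67*(-1/10562))) = 8658 + 26341/(9389 + 3984*(11215 + 67/10562)) = 8658 + 26341/(9389 + 3984*(118452897/10562)) = 8658 + 26341/(9389 + 235958170824/5281) = 8658 + 26341/(236007754133/5281) = 8658 + 26341*(5281/236007754133) = 8658 + 139106821/236007754133 = 2043355274390335/236007754133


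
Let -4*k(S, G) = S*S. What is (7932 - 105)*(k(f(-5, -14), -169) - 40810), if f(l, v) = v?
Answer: -319803393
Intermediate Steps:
k(S, G) = -S²/4 (k(S, G) = -S*S/4 = -S²/4)
(7932 - 105)*(k(f(-5, -14), -169) - 40810) = (7932 - 105)*(-¼*(-14)² - 40810) = 7827*(-¼*196 - 40810) = 7827*(-49 - 40810) = 7827*(-40859) = -319803393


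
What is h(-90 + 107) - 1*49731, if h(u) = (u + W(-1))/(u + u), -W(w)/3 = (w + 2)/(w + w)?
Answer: -3381671/68 ≈ -49730.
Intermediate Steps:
W(w) = -3*(2 + w)/(2*w) (W(w) = -3*(w + 2)/(w + w) = -3*(2 + w)/(2*w))
h(u) = (3/2 + u)/(2*u) (h(u) = (u + (-3/2 - 3/(-1)))/(u + u) = (u + (-3/2 - 3*(-1)))/((2*u)) = (u + (-3/2 + 3))*(1/(2*u)) = (u + 3/2)*(1/(2*u)) = (3/2 + u)*(1/(2*u)) = (3/2 + u)/(2*u))
h(-90 + 107) - 1*49731 = (3 + 2*(-90 + 107))/(4*(-90 + 107)) - 1*49731 = (¼)*(3 + 2*17)/17 - 49731 = (¼)*(1/17)*(3 + 34) - 49731 = (¼)*(1/17)*37 - 49731 = 37/68 - 49731 = -3381671/68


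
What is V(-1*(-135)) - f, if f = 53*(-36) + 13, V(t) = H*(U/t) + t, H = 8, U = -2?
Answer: 274034/135 ≈ 2029.9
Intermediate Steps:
V(t) = t - 16/t (V(t) = 8*(-2/t) + t = -16/t + t = t - 16/t)
f = -1895 (f = -1908 + 13 = -1895)
V(-1*(-135)) - f = (-1*(-135) - 16/((-1*(-135)))) - 1*(-1895) = (135 - 16/135) + 1895 = 18209/135 + 1895 = 274034/135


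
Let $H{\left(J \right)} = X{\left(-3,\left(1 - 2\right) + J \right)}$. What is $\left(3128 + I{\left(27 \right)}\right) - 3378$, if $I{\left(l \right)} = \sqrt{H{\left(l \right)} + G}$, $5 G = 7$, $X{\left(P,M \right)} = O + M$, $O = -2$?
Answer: $-250 + \frac{\sqrt{635}}{5} \approx -244.96$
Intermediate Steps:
$X{\left(P,M \right)} = -2 + M$
$G = \frac{7}{5}$ ($G = \frac{1}{5} \cdot 7 = \frac{7}{5} \approx 1.4$)
$H{\left(J \right)} = -3 + J$ ($H{\left(J \right)} = -2 + \left(\left(1 - 2\right) + J\right) = -2 + \left(-1 + J\right) = -3 + J$)
$I{\left(l \right)} = \sqrt{- \frac{8}{5} + l}$ ($I{\left(l \right)} = \sqrt{\left(-3 + l\right) + \frac{7}{5}} = \sqrt{- \frac{8}{5} + l}$)
$\left(3128 + I{\left(27 \right)}\right) - 3378 = \left(3128 + \frac{\sqrt{-40 + 25 \cdot 27}}{5}\right) - 3378 = \left(3128 + \frac{\sqrt{-40 + 675}}{5}\right) - 3378 = \left(3128 + \frac{\sqrt{635}}{5}\right) - 3378 = -250 + \frac{\sqrt{635}}{5}$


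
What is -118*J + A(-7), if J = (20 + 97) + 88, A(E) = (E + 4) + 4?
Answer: -24189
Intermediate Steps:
A(E) = 8 + E (A(E) = (4 + E) + 4 = 8 + E)
J = 205 (J = 117 + 88 = 205)
-118*J + A(-7) = -118*205 + (8 - 7) = -24190 + 1 = -24189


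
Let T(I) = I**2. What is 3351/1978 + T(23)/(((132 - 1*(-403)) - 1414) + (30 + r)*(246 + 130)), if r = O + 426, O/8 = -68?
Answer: 112777055/67186726 ≈ 1.6786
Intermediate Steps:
O = -544 (O = 8*(-68) = -544)
r = -118 (r = -544 + 426 = -118)
3351/1978 + T(23)/(((132 - 1*(-403)) - 1414) + (30 + r)*(246 + 130)) = 3351/1978 + 23**2/(((132 - 1*(-403)) - 1414) + (30 - 118)*(246 + 130)) = 3351*(1/1978) + 529/(((132 + 403) - 1414) - 88*376) = 3351/1978 + 529/((535 - 1414) - 33088) = 3351/1978 + 529/(-879 - 33088) = 3351/1978 + 529/(-33967) = 3351/1978 + 529*(-1/33967) = 3351/1978 - 529/33967 = 112777055/67186726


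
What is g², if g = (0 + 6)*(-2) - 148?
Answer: 25600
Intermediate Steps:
g = -160 (g = 6*(-2) - 148 = -12 - 148 = -160)
g² = (-160)² = 25600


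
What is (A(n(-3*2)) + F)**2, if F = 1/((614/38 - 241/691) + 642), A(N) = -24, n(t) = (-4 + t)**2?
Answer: 42956664075411025/74586990413376 ≈ 575.93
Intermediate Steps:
F = 13129/8636376 (F = 1/((614*(1/38) - 241*1/691) + 642) = 1/((307/19 - 241/691) + 642) = 1/(207558/13129 + 642) = 1/(8636376/13129) = 13129/8636376 ≈ 0.0015202)
(A(n(-3*2)) + F)**2 = (-24 + 13129/8636376)**2 = (-207259895/8636376)**2 = 42956664075411025/74586990413376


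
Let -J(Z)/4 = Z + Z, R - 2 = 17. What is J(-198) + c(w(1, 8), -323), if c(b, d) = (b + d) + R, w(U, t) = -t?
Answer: 1272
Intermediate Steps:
R = 19 (R = 2 + 17 = 19)
J(Z) = -8*Z (J(Z) = -4*(Z + Z) = -8*Z)
c(b, d) = 19 + b + d (c(b, d) = (b + d) + 19 = 19 + b + d)
J(-198) + c(w(1, 8), -323) = -8*(-198) + (19 - 1*8 - 323) = 1584 + (19 - 8 - 323) = 1584 - 312 = 1272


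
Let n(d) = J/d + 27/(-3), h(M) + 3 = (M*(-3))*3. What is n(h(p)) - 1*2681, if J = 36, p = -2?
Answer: -13438/5 ≈ -2687.6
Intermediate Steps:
h(M) = -3 - 9*M (h(M) = -3 + (M*(-3))*3 = -3 - 3*M*3 = -3 - 9*M)
n(d) = -9 + 36/d (n(d) = 36/d + 27/(-3) = 36/d + 27*(-⅓) = 36/d - 9 = -9 + 36/d)
n(h(p)) - 1*2681 = (-9 + 36/(-3 - 9*(-2))) - 1*2681 = (-9 + 36/(-3 + 18)) - 2681 = (-9 + 36/15) - 2681 = (-9 + 36*(1/15)) - 2681 = (-9 + 12/5) - 2681 = -33/5 - 2681 = -13438/5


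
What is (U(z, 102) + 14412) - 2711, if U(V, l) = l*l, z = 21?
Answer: 22105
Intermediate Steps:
U(V, l) = l**2
(U(z, 102) + 14412) - 2711 = (102**2 + 14412) - 2711 = (10404 + 14412) - 2711 = 24816 - 2711 = 22105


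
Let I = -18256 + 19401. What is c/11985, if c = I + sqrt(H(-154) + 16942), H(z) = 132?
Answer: 229/2397 + sqrt(17074)/11985 ≈ 0.10644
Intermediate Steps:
I = 1145
c = 1145 + sqrt(17074) (c = 1145 + sqrt(132 + 16942) = 1145 + sqrt(17074) ≈ 1275.7)
c/11985 = (1145 + sqrt(17074))/11985 = (1145 + sqrt(17074))*(1/11985) = 229/2397 + sqrt(17074)/11985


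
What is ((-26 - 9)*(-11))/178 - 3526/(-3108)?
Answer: 228026/69153 ≈ 3.2974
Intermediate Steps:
((-26 - 9)*(-11))/178 - 3526/(-3108) = -35*(-11)*(1/178) - 3526*(-1/3108) = 385*(1/178) + 1763/1554 = 385/178 + 1763/1554 = 228026/69153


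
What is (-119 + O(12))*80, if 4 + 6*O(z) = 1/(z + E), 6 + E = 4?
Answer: -9572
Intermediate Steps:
E = -2 (E = -6 + 4 = -2)
O(z) = -⅔ + 1/(6*(-2 + z)) (O(z) = -⅔ + 1/(6*(z - 2)) = -⅔ + 1/(6*(-2 + z)))
(-119 + O(12))*80 = (-119 + (9 - 4*12)/(6*(-2 + 12)))*80 = (-119 + (⅙)*(9 - 48)/10)*80 = (-119 + (⅙)*(⅒)*(-39))*80 = (-119 - 13/20)*80 = -2393/20*80 = -9572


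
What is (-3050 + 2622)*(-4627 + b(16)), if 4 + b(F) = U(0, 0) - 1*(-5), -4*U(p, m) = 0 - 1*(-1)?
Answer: 1980035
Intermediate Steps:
U(p, m) = -¼ (U(p, m) = -(0 - 1*(-1))/4 = -(0 + 1)/4 = -¼*1 = -¼)
b(F) = ¾ (b(F) = -4 + (-¼ - 1*(-5)) = -4 + (-¼ + 5) = -4 + 19/4 = ¾)
(-3050 + 2622)*(-4627 + b(16)) = (-3050 + 2622)*(-4627 + ¾) = -428*(-18505/4) = 1980035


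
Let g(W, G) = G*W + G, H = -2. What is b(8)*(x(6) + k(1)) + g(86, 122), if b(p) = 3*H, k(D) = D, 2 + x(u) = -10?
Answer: 10680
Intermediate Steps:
x(u) = -12 (x(u) = -2 - 10 = -12)
b(p) = -6 (b(p) = 3*(-2) = -6)
g(W, G) = G + G*W
b(8)*(x(6) + k(1)) + g(86, 122) = -6*(-12 + 1) + 122*(1 + 86) = -6*(-11) + 122*87 = 66 + 10614 = 10680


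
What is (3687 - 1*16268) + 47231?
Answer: 34650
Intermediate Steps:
(3687 - 1*16268) + 47231 = (3687 - 16268) + 47231 = -12581 + 47231 = 34650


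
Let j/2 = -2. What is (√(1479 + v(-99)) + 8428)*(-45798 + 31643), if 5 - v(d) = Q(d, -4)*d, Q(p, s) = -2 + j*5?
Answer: -119298340 - 14155*I*√694 ≈ -1.193e+8 - 3.729e+5*I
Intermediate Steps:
j = -4 (j = 2*(-2) = -4)
Q(p, s) = -22 (Q(p, s) = -2 - 4*5 = -2 - 20 = -22)
v(d) = 5 + 22*d (v(d) = 5 - (-22)*d = 5 + 22*d)
(√(1479 + v(-99)) + 8428)*(-45798 + 31643) = (√(1479 + (5 + 22*(-99))) + 8428)*(-45798 + 31643) = (√(1479 + (5 - 2178)) + 8428)*(-14155) = (√(1479 - 2173) + 8428)*(-14155) = (√(-694) + 8428)*(-14155) = (I*√694 + 8428)*(-14155) = (8428 + I*√694)*(-14155) = -119298340 - 14155*I*√694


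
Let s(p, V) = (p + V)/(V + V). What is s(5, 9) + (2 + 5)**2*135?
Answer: 59542/9 ≈ 6615.8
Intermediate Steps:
s(p, V) = (V + p)/(2*V) (s(p, V) = (V + p)/((2*V)) = (V + p)*(1/(2*V)) = (V + p)/(2*V))
s(5, 9) + (2 + 5)**2*135 = (1/2)*(9 + 5)/9 + (2 + 5)**2*135 = (1/2)*(1/9)*14 + 7**2*135 = 7/9 + 49*135 = 7/9 + 6615 = 59542/9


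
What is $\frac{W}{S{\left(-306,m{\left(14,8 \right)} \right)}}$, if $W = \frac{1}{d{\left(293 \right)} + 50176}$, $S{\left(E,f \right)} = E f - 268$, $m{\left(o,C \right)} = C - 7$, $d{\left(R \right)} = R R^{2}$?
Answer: $- \frac{1}{14467057542} \approx -6.9123 \cdot 10^{-11}$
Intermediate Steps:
$d{\left(R \right)} = R^{3}$
$m{\left(o,C \right)} = -7 + C$ ($m{\left(o,C \right)} = C - 7 = -7 + C$)
$S{\left(E,f \right)} = -268 + E f$
$W = \frac{1}{25203933}$ ($W = \frac{1}{293^{3} + 50176} = \frac{1}{25153757 + 50176} = \frac{1}{25203933} \approx 3.9676 \cdot 10^{-8}$)
$\frac{W}{S{\left(-306,m{\left(14,8 \right)} \right)}} = \frac{1}{25203933 \left(-268 - 306 \left(-7 + 8\right)\right)} = \frac{1}{25203933 \left(-268 - 306\right)} = \frac{1}{25203933 \left(-574\right)} = \frac{1}{25203933} \left(- \frac{1}{574}\right) = - \frac{1}{14467057542}$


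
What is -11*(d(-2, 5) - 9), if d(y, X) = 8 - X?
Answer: 66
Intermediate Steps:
-11*(d(-2, 5) - 9) = -11*((8 - 1*5) - 9) = -11*((8 - 5) - 9) = -11*(3 - 9) = -11*(-6) = 66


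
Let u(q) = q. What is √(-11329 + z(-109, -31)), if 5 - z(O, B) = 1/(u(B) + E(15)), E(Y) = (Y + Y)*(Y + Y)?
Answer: I*√8551444033/869 ≈ 106.41*I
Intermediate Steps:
E(Y) = 4*Y² (E(Y) = (2*Y)*(2*Y) = 4*Y²)
z(O, B) = 5 - 1/(900 + B) (z(O, B) = 5 - 1/(B + 4*15²) = 5 - 1/(B + 4*225) = 5 - 1/(B + 900) = 5 - 1/(900 + B))
√(-11329 + z(-109, -31)) = √(-11329 + (4499 + 5*(-31))/(900 - 31)) = √(-11329 + (4499 - 155)/869) = √(-11329 + (1/869)*4344) = √(-11329 + 4344/869) = √(-9840557/869) = I*√8551444033/869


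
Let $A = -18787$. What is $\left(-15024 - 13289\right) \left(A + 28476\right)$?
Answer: $-274324657$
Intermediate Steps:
$\left(-15024 - 13289\right) \left(A + 28476\right) = \left(-15024 - 13289\right) \left(-18787 + 28476\right) = \left(-28313\right) 9689 = -274324657$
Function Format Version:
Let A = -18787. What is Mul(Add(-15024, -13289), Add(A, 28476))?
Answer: -274324657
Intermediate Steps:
Mul(Add(-15024, -13289), Add(A, 28476)) = Mul(Add(-15024, -13289), Add(-18787, 28476)) = Mul(-28313, 9689) = -274324657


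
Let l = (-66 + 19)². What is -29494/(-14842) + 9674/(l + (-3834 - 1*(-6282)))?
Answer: 140467533/34559597 ≈ 4.0645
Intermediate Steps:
l = 2209 (l = (-47)² = 2209)
-29494/(-14842) + 9674/(l + (-3834 - 1*(-6282))) = -29494/(-14842) + 9674/(2209 + (-3834 - 1*(-6282))) = -29494*(-1/14842) + 9674/(2209 + (-3834 + 6282)) = 14747/7421 + 9674/(2209 + 2448) = 14747/7421 + 9674/4657 = 140467533/34559597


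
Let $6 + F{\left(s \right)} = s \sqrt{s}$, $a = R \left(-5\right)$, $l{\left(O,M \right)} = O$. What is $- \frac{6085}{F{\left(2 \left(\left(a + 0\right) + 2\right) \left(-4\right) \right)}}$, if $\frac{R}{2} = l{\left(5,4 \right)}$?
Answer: $- \frac{6085}{9437178} - \frac{1557760 \sqrt{6}}{4718589} \approx -0.8093$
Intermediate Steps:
$R = 10$ ($R = 2 \cdot 5 = 10$)
$a = -50$ ($a = 10 \left(-5\right) = -50$)
$F{\left(s \right)} = -6 + s^{\frac{3}{2}}$ ($F{\left(s \right)} = -6 + s \sqrt{s} = -6 + s^{\frac{3}{2}}$)
$- \frac{6085}{F{\left(2 \left(\left(a + 0\right) + 2\right) \left(-4\right) \right)}} = - \frac{6085}{-6 + \left(2 \left(\left(-50 + 0\right) + 2\right) \left(-4\right)\right)^{\frac{3}{2}}} = - \frac{6085}{-6 + \left(2 \left(-50 + 2\right) \left(-4\right)\right)^{\frac{3}{2}}} = - \frac{6085}{-6 + \left(2 \left(-48\right) \left(-4\right)\right)^{\frac{3}{2}}} = - \frac{6085}{-6 + \left(\left(-96\right) \left(-4\right)\right)^{\frac{3}{2}}} = - \frac{6085}{-6 + 384^{\frac{3}{2}}} = - \frac{6085}{-6 + 3072 \sqrt{6}}$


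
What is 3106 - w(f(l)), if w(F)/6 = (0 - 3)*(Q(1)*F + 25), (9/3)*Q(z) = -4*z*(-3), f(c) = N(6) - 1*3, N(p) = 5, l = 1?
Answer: 3700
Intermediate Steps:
f(c) = 2 (f(c) = 5 - 1*3 = 5 - 3 = 2)
Q(z) = 4*z (Q(z) = (-4*z*(-3))/3 = (12*z)/3 = 4*z)
w(F) = -450 - 72*F (w(F) = 6*((0 - 3)*((4*1)*F + 25)) = 6*(-3*(4*F + 25)) = 6*(-3*(25 + 4*F)) = 6*(-75 - 12*F) = -450 - 72*F)
3106 - w(f(l)) = 3106 - (-450 - 72*2) = 3106 - (-450 - 144) = 3106 - 1*(-594) = 3106 + 594 = 3700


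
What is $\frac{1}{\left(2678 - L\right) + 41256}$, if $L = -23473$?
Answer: $\frac{1}{67407} \approx 1.4835 \cdot 10^{-5}$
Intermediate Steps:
$\frac{1}{\left(2678 - L\right) + 41256} = \frac{1}{\left(2678 - -23473\right) + 41256} = \frac{1}{\left(2678 + 23473\right) + 41256} = \frac{1}{26151 + 41256} = \frac{1}{67407}$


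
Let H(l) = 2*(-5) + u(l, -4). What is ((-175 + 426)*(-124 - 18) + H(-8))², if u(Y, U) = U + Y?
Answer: 1271920896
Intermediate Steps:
H(l) = -14 + l (H(l) = 2*(-5) + (-4 + l) = -10 + (-4 + l) = -14 + l)
((-175 + 426)*(-124 - 18) + H(-8))² = ((-175 + 426)*(-124 - 18) + (-14 - 8))² = (251*(-142) - 22)² = (-35642 - 22)² = (-35664)² = 1271920896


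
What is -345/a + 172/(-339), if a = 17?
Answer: -119879/5763 ≈ -20.801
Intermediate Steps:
-345/a + 172/(-339) = -345/17 + 172/(-339) = -345*1/17 + 172*(-1/339) = -345/17 - 172/339 = -119879/5763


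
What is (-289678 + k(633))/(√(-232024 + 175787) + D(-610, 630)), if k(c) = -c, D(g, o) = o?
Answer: -182895930/453137 + 290311*I*√56237/453137 ≈ -403.62 + 151.93*I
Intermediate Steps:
(-289678 + k(633))/(√(-232024 + 175787) + D(-610, 630)) = (-289678 - 1*633)/(√(-232024 + 175787) + 630) = (-289678 - 633)/(√(-56237) + 630) = -290311/(I*√56237 + 630) = -290311/(630 + I*√56237)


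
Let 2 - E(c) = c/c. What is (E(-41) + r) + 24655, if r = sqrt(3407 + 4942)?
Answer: 24656 + 11*sqrt(69) ≈ 24747.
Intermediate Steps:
E(c) = 1 (E(c) = 2 - c/c = 2 - 1*1 = 2 - 1 = 1)
r = 11*sqrt(69) (r = sqrt(8349) = 11*sqrt(69) ≈ 91.373)
(E(-41) + r) + 24655 = (1 + 11*sqrt(69)) + 24655 = 24656 + 11*sqrt(69)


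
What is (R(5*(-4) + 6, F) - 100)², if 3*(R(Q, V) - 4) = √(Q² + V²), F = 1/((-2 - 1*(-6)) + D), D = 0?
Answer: (1152 - √3137)²/144 ≈ 8341.6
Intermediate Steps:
F = ¼ (F = 1/((-2 - 1*(-6)) + 0) = 1/((-2 + 6) + 0) = 1/(4 + 0) = 1/4 = ¼ ≈ 0.25000)
R(Q, V) = 4 + √(Q² + V²)/3
(R(5*(-4) + 6, F) - 100)² = ((4 + √((5*(-4) + 6)² + (¼)²)/3) - 100)² = ((4 + √((-20 + 6)² + 1/16)/3) - 100)² = ((4 + √((-14)² + 1/16)/3) - 100)² = ((4 + √(196 + 1/16)/3) - 100)² = ((4 + √(3137/16)/3) - 100)² = ((4 + (√3137/4)/3) - 100)² = ((4 + √3137/12) - 100)² = (-96 + √3137/12)²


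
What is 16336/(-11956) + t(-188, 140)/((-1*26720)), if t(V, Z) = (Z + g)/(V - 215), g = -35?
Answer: -8795370319/6437206048 ≈ -1.3663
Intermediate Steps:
t(V, Z) = (-35 + Z)/(-215 + V) (t(V, Z) = (Z - 35)/(V - 215) = (-35 + Z)/(-215 + V))
16336/(-11956) + t(-188, 140)/((-1*26720)) = 16336/(-11956) + ((-35 + 140)/(-215 - 188))/((-1*26720)) = 16336*(-1/11956) + (105/(-403))/(-26720) = -4084/2989 - 1/403*105*(-1/26720) = -4084/2989 - 105/403*(-1/26720) = -4084/2989 + 21/2153632 = -8795370319/6437206048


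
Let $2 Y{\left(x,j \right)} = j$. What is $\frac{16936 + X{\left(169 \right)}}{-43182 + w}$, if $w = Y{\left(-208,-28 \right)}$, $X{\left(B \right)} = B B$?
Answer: $- \frac{45497}{43196} \approx -1.0533$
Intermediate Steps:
$X{\left(B \right)} = B^{2}$
$Y{\left(x,j \right)} = \frac{j}{2}$
$w = -14$ ($w = \frac{1}{2} \left(-28\right) = -14$)
$\frac{16936 + X{\left(169 \right)}}{-43182 + w} = \frac{16936 + 169^{2}}{-43182 - 14} = \frac{16936 + 28561}{-43196} = 45497 \left(- \frac{1}{43196}\right) = - \frac{45497}{43196}$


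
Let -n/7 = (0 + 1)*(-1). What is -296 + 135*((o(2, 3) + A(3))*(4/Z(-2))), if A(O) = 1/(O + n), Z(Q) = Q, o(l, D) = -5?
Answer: 1027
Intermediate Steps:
n = 7 (n = -7*(0 + 1)*(-1) = -7*(-1) = 7)
A(O) = 1/(7 + O) (A(O) = 1/(O + 7) = 1/(7 + O))
-296 + 135*((o(2, 3) + A(3))*(4/Z(-2))) = -296 + 135*((-5 + 1/(7 + 3))*(4/(-2))) = -296 + 135*((-5 + 1/10)*(4*(-1/2))) = -296 + 135*((-5 + 1/10)*(-2)) = -296 + 135*(-49/10*(-2)) = -296 + 135*(49/5) = -296 + 1323 = 1027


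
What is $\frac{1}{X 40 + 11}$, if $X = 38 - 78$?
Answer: $- \frac{1}{1589} \approx -0.00062933$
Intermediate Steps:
$X = -40$
$\frac{1}{X 40 + 11} = \frac{1}{\left(-40\right) 40 + 11} = \frac{1}{-1600 + 11} = \frac{1}{-1589} = - \frac{1}{1589}$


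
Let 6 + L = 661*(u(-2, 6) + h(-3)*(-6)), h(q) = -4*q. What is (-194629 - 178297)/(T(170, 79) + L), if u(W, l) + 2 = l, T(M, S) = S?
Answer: 372926/44875 ≈ 8.3103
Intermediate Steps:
u(W, l) = -2 + l
L = -44954 (L = -6 + 661*((-2 + 6) - 4*(-3)*(-6)) = -6 + 661*(4 + 12*(-6)) = -6 + 661*(4 - 72) = -6 + 661*(-68) = -6 - 44948 = -44954)
(-194629 - 178297)/(T(170, 79) + L) = (-194629 - 178297)/(79 - 44954) = -372926/(-44875) = -372926*(-1/44875) = 372926/44875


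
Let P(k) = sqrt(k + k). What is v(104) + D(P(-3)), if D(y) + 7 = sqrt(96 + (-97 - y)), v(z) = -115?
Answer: -122 + sqrt(-1 - I*sqrt(6)) ≈ -121.09 - 1.3501*I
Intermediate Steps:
P(k) = sqrt(2)*sqrt(k) (P(k) = sqrt(2*k) = sqrt(2)*sqrt(k))
D(y) = -7 + sqrt(-1 - y) (D(y) = -7 + sqrt(96 + (-97 - y)) = -7 + sqrt(-1 - y))
v(104) + D(P(-3)) = -115 + (-7 + sqrt(-1 - sqrt(2)*sqrt(-3))) = -115 + (-7 + sqrt(-1 - sqrt(2)*I*sqrt(3))) = -115 + (-7 + sqrt(-1 - I*sqrt(6))) = -122 + sqrt(-1 - I*sqrt(6))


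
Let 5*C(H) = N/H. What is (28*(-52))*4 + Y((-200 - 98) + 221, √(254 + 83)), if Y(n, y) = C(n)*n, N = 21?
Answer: -29099/5 ≈ -5819.8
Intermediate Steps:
C(H) = 21/(5*H) (C(H) = (21/H)/5 = 21/(5*H))
Y(n, y) = 21/5 (Y(n, y) = (21/(5*n))*n = 21/5)
(28*(-52))*4 + Y((-200 - 98) + 221, √(254 + 83)) = (28*(-52))*4 + 21/5 = -1456*4 + 21/5 = -5824 + 21/5 = -29099/5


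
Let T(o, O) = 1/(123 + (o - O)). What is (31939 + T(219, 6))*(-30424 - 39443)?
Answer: -35703717135/16 ≈ -2.2315e+9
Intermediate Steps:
T(o, O) = 1/(123 + o - O)
(31939 + T(219, 6))*(-30424 - 39443) = (31939 + 1/(123 + 219 - 1*6))*(-30424 - 39443) = (31939 + 1/(123 + 219 - 6))*(-69867) = (31939 + 1/336)*(-69867) = (10731505/336)*(-69867) = -35703717135/16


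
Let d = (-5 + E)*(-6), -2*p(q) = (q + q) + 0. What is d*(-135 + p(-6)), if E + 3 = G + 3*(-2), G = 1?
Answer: -10062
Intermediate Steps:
p(q) = -q (p(q) = -((q + q) + 0)/2 = -(2*q + 0)/2 = -q)
E = -8 (E = -3 + (1 + 3*(-2)) = -3 + (1 - 6) = -3 - 5 = -8)
d = 78 (d = (-5 - 8)*(-6) = -13*(-6) = 78)
d*(-135 + p(-6)) = 78*(-135 - 1*(-6)) = 78*(-135 + 6) = 78*(-129) = -10062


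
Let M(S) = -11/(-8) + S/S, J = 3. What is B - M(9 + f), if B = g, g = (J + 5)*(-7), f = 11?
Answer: -467/8 ≈ -58.375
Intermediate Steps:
M(S) = 19/8 (M(S) = -11*(-⅛) + 1 = 11/8 + 1 = 19/8)
g = -56 (g = (3 + 5)*(-7) = 8*(-7) = -56)
B = -56
B - M(9 + f) = -56 - 1*19/8 = -56 - 19/8 = -467/8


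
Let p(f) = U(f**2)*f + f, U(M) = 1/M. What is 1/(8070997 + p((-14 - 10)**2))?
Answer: 576/4649226049 ≈ 1.2389e-7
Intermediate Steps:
p(f) = f + 1/f (p(f) = f/(f**2) + f = f/f**2 + f = 1/f + f = f + 1/f)
1/(8070997 + p((-14 - 10)**2)) = 1/(8070997 + ((-14 - 10)**2 + 1/((-14 - 10)**2))) = 1/(8070997 + ((-24)**2 + 1/((-24)**2))) = 1/(8070997 + (576 + 1/576)) = 1/(8070997 + 331777/576) = 1/(4649226049/576) = 576/4649226049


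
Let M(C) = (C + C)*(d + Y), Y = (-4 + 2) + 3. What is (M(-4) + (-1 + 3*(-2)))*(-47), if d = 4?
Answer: 2209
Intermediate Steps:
Y = 1 (Y = -2 + 3 = 1)
M(C) = 10*C (M(C) = (C + C)*(4 + 1) = (2*C)*5 = 10*C)
(M(-4) + (-1 + 3*(-2)))*(-47) = (10*(-4) + (-1 + 3*(-2)))*(-47) = (-40 + (-1 - 6))*(-47) = (-40 - 7)*(-47) = -47*(-47) = 2209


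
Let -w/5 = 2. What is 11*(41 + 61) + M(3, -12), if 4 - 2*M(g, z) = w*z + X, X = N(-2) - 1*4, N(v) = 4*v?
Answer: 1070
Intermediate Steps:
X = -12 (X = 4*(-2) - 1*4 = -8 - 4 = -12)
w = -10 (w = -5*2 = -10)
M(g, z) = 8 + 5*z (M(g, z) = 2 - (-10*z - 12)/2 = 2 - (-12 - 10*z)/2 = 2 + (6 + 5*z) = 8 + 5*z)
11*(41 + 61) + M(3, -12) = 11*(41 + 61) + (8 + 5*(-12)) = 11*102 + (8 - 60) = 1122 - 52 = 1070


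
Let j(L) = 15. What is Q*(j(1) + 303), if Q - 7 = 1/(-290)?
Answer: 322611/145 ≈ 2224.9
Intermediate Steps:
Q = 2029/290 (Q = 7 + 1/(-290) = 7 - 1/290 = 2029/290 ≈ 6.9966)
Q*(j(1) + 303) = 2029*(15 + 303)/290 = (2029/290)*318 = 322611/145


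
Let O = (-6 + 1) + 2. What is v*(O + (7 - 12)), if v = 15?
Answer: -120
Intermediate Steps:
O = -3 (O = -5 + 2 = -3)
v*(O + (7 - 12)) = 15*(-3 + (7 - 12)) = 15*(-3 - 5) = 15*(-8) = -120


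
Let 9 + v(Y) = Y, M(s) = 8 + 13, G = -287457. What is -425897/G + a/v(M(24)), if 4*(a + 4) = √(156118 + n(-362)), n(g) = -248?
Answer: 110026/95819 + √155870/48 ≈ 9.3734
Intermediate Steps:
M(s) = 21
v(Y) = -9 + Y
a = -4 + √155870/4 (a = -4 + √(156118 - 248)/4 = -4 + √155870/4 ≈ 94.701)
-425897/G + a/v(M(24)) = -425897/(-287457) + (-4 + √155870/4)/(-9 + 21) = -425897*(-1/287457) + (-4 + √155870/4)/12 = 425897/287457 + (-4 + √155870/4)*(1/12) = 425897/287457 + (-⅓ + √155870/48) = 110026/95819 + √155870/48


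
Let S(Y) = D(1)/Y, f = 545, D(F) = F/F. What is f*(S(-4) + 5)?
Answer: 10355/4 ≈ 2588.8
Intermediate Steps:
D(F) = 1
S(Y) = 1/Y
f*(S(-4) + 5) = 545*(1/(-4) + 5) = 545*(-¼ + 5) = 545*(19/4) = 10355/4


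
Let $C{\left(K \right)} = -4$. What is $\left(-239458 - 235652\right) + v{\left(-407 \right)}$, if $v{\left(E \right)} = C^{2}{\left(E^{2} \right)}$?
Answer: $-475094$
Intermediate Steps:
$v{\left(E \right)} = 16$ ($v{\left(E \right)} = \left(-4\right)^{2} = 16$)
$\left(-239458 - 235652\right) + v{\left(-407 \right)} = \left(-239458 - 235652\right) + 16 = -475110 + 16 = -475094$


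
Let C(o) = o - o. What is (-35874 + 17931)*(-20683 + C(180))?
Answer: 371115069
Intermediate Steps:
C(o) = 0
(-35874 + 17931)*(-20683 + C(180)) = (-35874 + 17931)*(-20683 + 0) = -17943*(-20683) = 371115069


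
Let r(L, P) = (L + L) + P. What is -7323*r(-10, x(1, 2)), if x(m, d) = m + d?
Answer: 124491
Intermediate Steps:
x(m, d) = d + m
r(L, P) = P + 2*L (r(L, P) = 2*L + P = P + 2*L)
-7323*r(-10, x(1, 2)) = -7323*((2 + 1) + 2*(-10)) = -7323*(3 - 20) = -7323*(-17) = 124491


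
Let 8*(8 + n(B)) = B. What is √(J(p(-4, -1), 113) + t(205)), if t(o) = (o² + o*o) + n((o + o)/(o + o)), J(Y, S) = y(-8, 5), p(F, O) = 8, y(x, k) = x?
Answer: 3*√149394/4 ≈ 289.89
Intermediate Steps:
n(B) = -8 + B/8
J(Y, S) = -8
t(o) = -63/8 + 2*o² (t(o) = (o² + o*o) + (-8 + ((o + o)/(o + o))/8) = (o² + o²) + (-8 + ((2*o)/((2*o)))/8) = 2*o² + (-8 + ((2*o)*(1/(2*o)))/8) = 2*o² + (-8 + (⅛)*1) = 2*o² + (-8 + ⅛) = 2*o² - 63/8 = -63/8 + 2*o²)
√(J(p(-4, -1), 113) + t(205)) = √(-8 + (-63/8 + 2*205²)) = √(-8 + (-63/8 + 2*42025)) = √(-8 + (-63/8 + 84050)) = √(-8 + 672337/8) = √(672273/8) = 3*√149394/4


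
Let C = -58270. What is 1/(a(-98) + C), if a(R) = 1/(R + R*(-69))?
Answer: -6664/388311279 ≈ -1.7161e-5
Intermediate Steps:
a(R) = -1/(68*R) (a(R) = 1/(R - 69*R) = 1/(-68*R) = -1/(68*R))
1/(a(-98) + C) = 1/(-1/68/(-98) - 58270) = 1/(-1/68*(-1/98) - 58270) = 1/(1/6664 - 58270) = 1/(-388311279/6664) = -6664/388311279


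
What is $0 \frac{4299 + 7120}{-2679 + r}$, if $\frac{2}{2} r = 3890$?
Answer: $0$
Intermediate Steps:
$r = 3890$
$0 \frac{4299 + 7120}{-2679 + r} = 0 \frac{4299 + 7120}{-2679 + 3890} = 0 \cdot \frac{11419}{1211} = 0$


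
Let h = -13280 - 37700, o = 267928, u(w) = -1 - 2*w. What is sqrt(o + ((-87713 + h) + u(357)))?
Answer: 6*sqrt(3570) ≈ 358.50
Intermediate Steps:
h = -50980
sqrt(o + ((-87713 + h) + u(357))) = sqrt(267928 + ((-87713 - 50980) + (-1 - 2*357))) = sqrt(267928 + (-138693 + (-1 - 714))) = sqrt(267928 + (-138693 - 715)) = sqrt(267928 - 139408) = sqrt(128520) = 6*sqrt(3570)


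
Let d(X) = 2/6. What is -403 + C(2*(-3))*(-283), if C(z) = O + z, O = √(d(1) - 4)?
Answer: 1295 - 283*I*√33/3 ≈ 1295.0 - 541.9*I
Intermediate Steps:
d(X) = ⅓ (d(X) = 2*(⅙) = ⅓)
O = I*√33/3 (O = √(⅓ - 4) = √(-11/3) = I*√33/3 ≈ 1.9149*I)
C(z) = z + I*√33/3 (C(z) = I*√33/3 + z = z + I*√33/3)
-403 + C(2*(-3))*(-283) = -403 + (2*(-3) + I*√33/3)*(-283) = -403 + (-6 + I*√33/3)*(-283) = -403 + (1698 - 283*I*√33/3) = 1295 - 283*I*√33/3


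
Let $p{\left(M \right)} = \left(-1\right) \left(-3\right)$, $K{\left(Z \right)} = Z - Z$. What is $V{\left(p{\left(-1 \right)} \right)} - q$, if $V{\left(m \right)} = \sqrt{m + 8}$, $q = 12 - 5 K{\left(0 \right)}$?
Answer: $-12 + \sqrt{11} \approx -8.6834$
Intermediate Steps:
$K{\left(Z \right)} = 0$
$p{\left(M \right)} = 3$
$q = 12$ ($q = 12 - 0 = 12 + 0 = 12$)
$V{\left(m \right)} = \sqrt{8 + m}$
$V{\left(p{\left(-1 \right)} \right)} - q = \sqrt{8 + 3} - 12 = \sqrt{11} - 12 = -12 + \sqrt{11}$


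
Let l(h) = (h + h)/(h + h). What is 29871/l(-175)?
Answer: 29871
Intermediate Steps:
l(h) = 1 (l(h) = (2*h)/((2*h)) = (2*h)*(1/(2*h)) = 1)
29871/l(-175) = 29871/1 = 29871*1 = 29871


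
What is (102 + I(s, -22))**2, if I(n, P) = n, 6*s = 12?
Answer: 10816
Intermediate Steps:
s = 2 (s = (1/6)*12 = 2)
(102 + I(s, -22))**2 = (102 + 2)**2 = 104**2 = 10816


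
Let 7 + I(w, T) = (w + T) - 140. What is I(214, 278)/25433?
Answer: 345/25433 ≈ 0.013565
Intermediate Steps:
I(w, T) = -147 + T + w (I(w, T) = -7 + ((w + T) - 140) = -7 + ((T + w) - 140) = -7 + (-140 + T + w) = -147 + T + w)
I(214, 278)/25433 = (-147 + 278 + 214)/25433 = 345*(1/25433) = 345/25433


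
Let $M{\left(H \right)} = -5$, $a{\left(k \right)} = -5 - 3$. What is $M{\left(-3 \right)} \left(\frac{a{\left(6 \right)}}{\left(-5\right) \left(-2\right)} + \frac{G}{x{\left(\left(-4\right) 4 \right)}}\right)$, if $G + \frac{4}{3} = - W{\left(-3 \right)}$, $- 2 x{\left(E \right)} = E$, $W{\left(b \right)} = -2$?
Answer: $\frac{43}{12} \approx 3.5833$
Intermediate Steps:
$x{\left(E \right)} = - \frac{E}{2}$
$G = \frac{2}{3}$ ($G = - \frac{4}{3} - -2 = - \frac{4}{3} + 2 = \frac{2}{3} \approx 0.66667$)
$a{\left(k \right)} = -8$ ($a{\left(k \right)} = -5 - 3 = -8$)
$M{\left(-3 \right)} \left(\frac{a{\left(6 \right)}}{\left(-5\right) \left(-2\right)} + \frac{G}{x{\left(\left(-4\right) 4 \right)}}\right) = - 5 \left(- \frac{8}{\left(-5\right) \left(-2\right)} + \frac{2}{3 \left(- \frac{\left(-4\right) 4}{2}\right)}\right) = - 5 \left(- \frac{8}{10} + \frac{2}{3 \left(\left(- \frac{1}{2}\right) \left(-16\right)\right)}\right) = - 5 \left(\left(-8\right) \frac{1}{10} + \frac{2}{3 \cdot 8}\right) = - 5 \left(- \frac{4}{5} + \frac{2}{3} \cdot \frac{1}{8}\right) = - 5 \left(- \frac{4}{5} + \frac{1}{12}\right) = \left(-5\right) \left(- \frac{43}{60}\right) = \frac{43}{12}$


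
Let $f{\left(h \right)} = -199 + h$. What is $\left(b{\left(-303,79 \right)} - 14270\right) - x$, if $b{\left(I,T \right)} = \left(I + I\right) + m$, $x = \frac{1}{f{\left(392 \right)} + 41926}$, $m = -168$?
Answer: $- \frac{633638237}{42119} \approx -15044.0$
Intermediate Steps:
$x = \frac{1}{42119}$ ($x = \frac{1}{\left(-199 + 392\right) + 41926} = \frac{1}{193 + 41926} = \frac{1}{42119} \approx 2.3742 \cdot 10^{-5}$)
$b{\left(I,T \right)} = -168 + 2 I$ ($b{\left(I,T \right)} = \left(I + I\right) - 168 = 2 I - 168 = -168 + 2 I$)
$\left(b{\left(-303,79 \right)} - 14270\right) - x = \left(\left(-168 + 2 \left(-303\right)\right) - 14270\right) - \frac{1}{42119} = \left(\left(-168 - 606\right) - 14270\right) - \frac{1}{42119} = \left(-774 - 14270\right) - \frac{1}{42119} = -15044 - \frac{1}{42119} = - \frac{633638237}{42119}$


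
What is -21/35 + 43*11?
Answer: 2362/5 ≈ 472.40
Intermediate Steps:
-21/35 + 43*11 = -21*1/35 + 473 = -3/5 + 473 = 2362/5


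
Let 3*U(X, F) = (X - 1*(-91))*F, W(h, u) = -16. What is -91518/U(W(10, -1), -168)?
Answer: 2179/100 ≈ 21.790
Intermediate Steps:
U(X, F) = F*(91 + X)/3 (U(X, F) = ((X - 1*(-91))*F)/3 = ((X + 91)*F)/3 = ((91 + X)*F)/3 = (F*(91 + X))/3 = F*(91 + X)/3)
-91518/U(W(10, -1), -168) = -91518*(-1/(56*(91 - 16))) = -91518/((1/3)*(-168)*75) = -91518/(-4200) = -91518*(-1/4200) = 2179/100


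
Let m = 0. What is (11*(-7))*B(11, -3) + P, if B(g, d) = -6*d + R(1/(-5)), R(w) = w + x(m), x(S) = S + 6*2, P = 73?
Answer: -11108/5 ≈ -2221.6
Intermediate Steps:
x(S) = 12 + S (x(S) = S + 12 = 12 + S)
R(w) = 12 + w (R(w) = w + (12 + 0) = w + 12 = 12 + w)
B(g, d) = 59/5 - 6*d (B(g, d) = -6*d + (12 + 1/(-5)) = -6*d + (12 - ⅕) = -6*d + 59/5 = 59/5 - 6*d)
(11*(-7))*B(11, -3) + P = (11*(-7))*(59/5 - 6*(-3)) + 73 = -77*(59/5 + 18) + 73 = -77*149/5 + 73 = -11473/5 + 73 = -11108/5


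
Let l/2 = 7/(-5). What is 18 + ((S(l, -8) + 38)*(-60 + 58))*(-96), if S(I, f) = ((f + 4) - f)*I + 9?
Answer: 34458/5 ≈ 6891.6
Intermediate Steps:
l = -14/5 (l = 2*(7/(-5)) = 2*(7*(-⅕)) = 2*(-7/5) = -14/5 ≈ -2.8000)
S(I, f) = 9 + 4*I (S(I, f) = ((4 + f) - f)*I + 9 = 4*I + 9 = 9 + 4*I)
18 + ((S(l, -8) + 38)*(-60 + 58))*(-96) = 18 + (((9 + 4*(-14/5)) + 38)*(-60 + 58))*(-96) = 18 + (((9 - 56/5) + 38)*(-2))*(-96) = 18 + ((-11/5 + 38)*(-2))*(-96) = 18 + ((179/5)*(-2))*(-96) = 18 - 358/5*(-96) = 18 + 34368/5 = 34458/5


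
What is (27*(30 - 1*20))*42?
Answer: 11340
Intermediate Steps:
(27*(30 - 1*20))*42 = (27*(30 - 20))*42 = (27*10)*42 = 270*42 = 11340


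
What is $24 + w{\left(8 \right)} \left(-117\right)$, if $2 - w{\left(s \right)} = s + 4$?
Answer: $1194$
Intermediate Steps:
$w{\left(s \right)} = -2 - s$ ($w{\left(s \right)} = 2 - \left(s + 4\right) = 2 - \left(4 + s\right) = -2 - s$)
$24 + w{\left(8 \right)} \left(-117\right) = 24 + \left(-2 - 8\right) \left(-117\right) = 24 - -1170 = 24 + 1170 = 1194$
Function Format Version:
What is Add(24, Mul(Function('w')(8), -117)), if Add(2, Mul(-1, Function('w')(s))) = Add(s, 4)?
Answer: 1194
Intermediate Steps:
Function('w')(s) = Add(-2, Mul(-1, s)) (Function('w')(s) = Add(2, Mul(-1, Add(s, 4))) = Add(2, Mul(-1, Add(4, s))) = Add(2, Add(-4, Mul(-1, s))) = Add(-2, Mul(-1, s)))
Add(24, Mul(Function('w')(8), -117)) = Add(24, Mul(Add(-2, Mul(-1, 8)), -117)) = Add(24, Mul(Add(-2, -8), -117)) = Add(24, Mul(-10, -117)) = Add(24, 1170) = 1194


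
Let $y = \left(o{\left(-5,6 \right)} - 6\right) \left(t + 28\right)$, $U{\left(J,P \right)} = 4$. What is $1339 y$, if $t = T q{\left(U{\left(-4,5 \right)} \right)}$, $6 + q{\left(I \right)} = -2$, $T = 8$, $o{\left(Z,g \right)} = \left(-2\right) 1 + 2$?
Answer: $289224$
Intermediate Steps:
$o{\left(Z,g \right)} = 0$ ($o{\left(Z,g \right)} = -2 + 2 = 0$)
$q{\left(I \right)} = -8$ ($q{\left(I \right)} = -6 - 2 = -8$)
$t = -64$ ($t = 8 \left(-8\right) = -64$)
$y = 216$ ($y = \left(0 - 6\right) \left(-64 + 28\right) = \left(-6\right) \left(-36\right) = 216$)
$1339 y = 1339 \cdot 216 = 289224$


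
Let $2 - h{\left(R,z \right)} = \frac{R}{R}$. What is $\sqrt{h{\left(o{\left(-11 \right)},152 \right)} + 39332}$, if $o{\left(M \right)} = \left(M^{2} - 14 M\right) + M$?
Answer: $\sqrt{39333} \approx 198.33$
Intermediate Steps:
$o{\left(M \right)} = M^{2} - 13 M$
$h{\left(R,z \right)} = 1$ ($h{\left(R,z \right)} = 2 - \frac{R}{R} = 2 - 1 = 1$)
$\sqrt{h{\left(o{\left(-11 \right)},152 \right)} + 39332} = \sqrt{1 + 39332} = \sqrt{39333}$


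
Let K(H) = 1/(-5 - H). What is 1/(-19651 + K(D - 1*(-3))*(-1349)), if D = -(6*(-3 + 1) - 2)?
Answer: -22/430973 ≈ -5.1047e-5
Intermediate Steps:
D = 14 (D = -(6*(-2) - 2) = -(-12 - 2) = -1*(-14) = 14)
1/(-19651 + K(D - 1*(-3))*(-1349)) = 1/(-19651 - 1/(5 + (14 - 1*(-3)))*(-1349)) = 1/(-19651 - 1/(5 + (14 + 3))*(-1349)) = 1/(-19651 - 1/(5 + 17)*(-1349)) = 1/(-19651 - 1/22*(-1349)) = 1/(-19651 + 1349/22) = 1/(-430973/22) = -22/430973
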